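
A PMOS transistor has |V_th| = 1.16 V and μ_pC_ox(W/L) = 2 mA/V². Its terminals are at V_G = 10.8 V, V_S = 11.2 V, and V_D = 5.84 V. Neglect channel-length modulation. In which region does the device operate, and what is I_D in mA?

V_SG = V_S − V_G = 11.2 − 10.8 = 0.4 V; V_SD = V_S − V_D = 11.2 − 5.84 = 5.36 V.
V_SG = 0.4 V < |V_th| = 1.16 V, so the transistor is in cutoff.

Cutoff; I_D = 0 mA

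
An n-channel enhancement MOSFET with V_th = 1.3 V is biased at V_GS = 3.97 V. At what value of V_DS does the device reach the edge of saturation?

The boundary between triode and saturation is V_DS = V_GS − V_th = V_ov.
V_ov = 3.97 − 1.3 = 2.67 V.

V_DS,sat = 2.67 V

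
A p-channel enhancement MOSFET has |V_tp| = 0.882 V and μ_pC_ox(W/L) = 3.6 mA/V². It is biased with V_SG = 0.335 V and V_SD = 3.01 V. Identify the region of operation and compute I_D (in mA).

Cutoff; I_D = 0 mA

V_SG = 0.335 V < |V_tp| = 0.882 V, so the transistor is in cutoff.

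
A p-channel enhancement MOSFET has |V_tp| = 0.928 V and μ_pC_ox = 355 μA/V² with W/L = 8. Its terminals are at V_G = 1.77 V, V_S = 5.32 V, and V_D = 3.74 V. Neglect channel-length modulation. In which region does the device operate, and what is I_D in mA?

V_SG = V_S − V_G = 5.32 − 1.77 = 3.55 V; V_SD = V_S − V_D = 5.32 − 3.74 = 1.58 V.
k_p = μ_pC_ox · (W/L) = 2.84 mA/V².
V_ov = V_SG − |V_tp| = 3.55 − 0.928 = 2.62 V.
Since V_SD = 1.58 V < V_ov = 2.62 V, the device is in the triode region.
I_D = k_p [V_ov · V_SD − ½ V_SD²] = 2.84 × [2.62 × 1.58 − 0.5 × 1.58²] = 8.22 mA.

Triode; I_D = 8.22 mA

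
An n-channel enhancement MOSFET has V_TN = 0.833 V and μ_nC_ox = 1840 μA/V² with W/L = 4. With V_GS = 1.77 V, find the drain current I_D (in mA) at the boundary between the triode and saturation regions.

At the boundary V_DS = V_ov = V_GS − V_TN = 1.77 − 0.833 = 0.937 V.
k_n = μ_nC_ox · (W/L) = 7.36 mA/V².
I_D = ½ k_n V_ov² = 0.5 × 7.36 × 0.937² = 3.23 mA.

I_D = 3.23 mA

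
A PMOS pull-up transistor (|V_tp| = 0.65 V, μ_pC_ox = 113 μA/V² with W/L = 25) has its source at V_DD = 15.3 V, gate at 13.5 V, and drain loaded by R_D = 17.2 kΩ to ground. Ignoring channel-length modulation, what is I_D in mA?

V_SG = V_DD − V_G = 15.3 − 13.5 = 1.8 V, so V_ov = 1.8 − 0.65 = 1.15 V.
k_p = μ_pC_ox · (W/L) = 2.825 mA/V².
Assume saturation: I_D = ½ k_p V_ov² = 0.5 × 2.825 × 1.15² = 1.87 mA, giving V_SD = V_DD − I_D R_D = 15.3 − 1.87 × 17.2 = -16.8 V.
But -16.8 V < V_ov = 1.15 V, so the device is actually in triode.
In triode I_D = k_p[V_ov V_SD − ½ V_SD²] and I_D = (V_DD − V_SD)/R_D. Equating: 24.3 V_SD² − 56.88 V_SD + 15.3 = 0, giving V_SD = 0.31 V (the root below V_ov).
I_D = (15.3 − 0.31) / 17.2 = 0.872 mA.

I_D = 0.872 mA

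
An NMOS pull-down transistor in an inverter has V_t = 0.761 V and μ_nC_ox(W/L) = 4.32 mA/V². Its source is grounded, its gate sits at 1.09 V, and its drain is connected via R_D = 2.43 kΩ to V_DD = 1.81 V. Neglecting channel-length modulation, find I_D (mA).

I_D = 0.234 mA

V_GS = V_G = 1.09 V, so V_ov = 1.09 − 0.761 = 0.329 V.
Assume saturation: I_D = ½ k_n V_ov² = 0.5 × 4.32 × 0.329² = 0.234 mA, giving V_DS = V_DD − I_D R_D = 1.81 − 0.234 × 2.43 = 1.24 V.
V_DS = 1.24 V ≥ V_ov = 0.329 V, confirming saturation.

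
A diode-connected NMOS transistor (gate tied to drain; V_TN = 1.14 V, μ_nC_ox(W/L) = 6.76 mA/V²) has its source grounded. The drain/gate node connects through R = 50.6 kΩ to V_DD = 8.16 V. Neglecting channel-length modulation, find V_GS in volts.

With gate tied to drain, V_GS = V_DS ≥ V_GS − V_TN, so the device is in saturation.
KCL at the drain: ½ k_n (V_GS − V_TN)² = (V_DD − V_GS)/R.
Let x = V_GS − 1.14. Then 171 x² + x − 7.02 = 0, giving x = 0.2 V (positive root), so V_GS = 1.34 V.
I_D = (V_DD − V_GS)/R = (8.16 − 1.34) / 50.6 = 0.135 mA.

V_GS = 1.34 V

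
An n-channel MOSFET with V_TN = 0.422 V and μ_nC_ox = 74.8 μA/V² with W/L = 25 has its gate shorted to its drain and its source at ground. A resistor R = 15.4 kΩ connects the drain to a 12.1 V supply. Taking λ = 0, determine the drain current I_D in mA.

I_D = 0.702 mA

With gate tied to drain, V_GS = V_DS ≥ V_GS − V_TN, so the device is in saturation.
k_n = μ_nC_ox · (W/L) = 1.87 mA/V².
KCL at the drain: ½ k_n (V_GS − V_TN)² = (V_DD − V_GS)/R.
Let x = V_GS − 0.422. Then 14.4 x² + x − 11.68 = 0, giving x = 0.867 V (positive root), so V_GS = 1.29 V.
I_D = (V_DD − V_GS)/R = (12.1 − 1.29) / 15.4 = 0.702 mA.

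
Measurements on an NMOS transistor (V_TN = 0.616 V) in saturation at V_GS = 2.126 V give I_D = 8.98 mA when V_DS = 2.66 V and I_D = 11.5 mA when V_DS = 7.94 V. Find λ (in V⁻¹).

λ = 0.0619 V⁻¹

With V_GS fixed, I_D ∝ (1 + λ V_DS) in saturation, so I_D2/I_D1 = (1 + λ V_DS2)/(1 + λ V_DS1).
11.5/8.98 = 1.281 = (1 + 7.94 λ)/(1 + 2.66 λ).
Solving: λ (I_D1 V_DS2 − I_D2 V_DS1) = I_D2 − I_D1, so λ = (11.5 − 8.98) / (8.98 × 7.94 − 11.5 × 2.66) = 2.52 / 40.7 = 0.0619 V⁻¹.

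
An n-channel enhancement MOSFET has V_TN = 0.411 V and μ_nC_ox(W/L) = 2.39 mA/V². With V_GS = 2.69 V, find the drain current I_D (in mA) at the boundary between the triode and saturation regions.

I_D = 6.21 mA

At the boundary V_DS = V_ov = V_GS − V_TN = 2.69 − 0.411 = 2.28 V.
I_D = ½ k_n V_ov² = 0.5 × 2.39 × 2.28² = 6.21 mA.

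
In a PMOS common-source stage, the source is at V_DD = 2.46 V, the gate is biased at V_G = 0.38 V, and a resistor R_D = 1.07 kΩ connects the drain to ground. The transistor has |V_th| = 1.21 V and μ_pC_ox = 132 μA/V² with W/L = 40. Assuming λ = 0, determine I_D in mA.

I_D = 1.76 mA

V_SG = V_DD − V_G = 2.46 − 0.38 = 2.08 V, so V_ov = 2.08 − 1.21 = 0.87 V.
k_p = μ_pC_ox · (W/L) = 5.28 mA/V².
Assume saturation: I_D = ½ k_p V_ov² = 0.5 × 5.28 × 0.87² = 2 mA, giving V_SD = V_DD − I_D R_D = 2.46 − 2 × 1.07 = 0.322 V.
But 0.322 V < V_ov = 0.87 V, so the device is actually in triode.
In triode I_D = k_p[V_ov V_SD − ½ V_SD²] and I_D = (V_DD − V_SD)/R_D. Equating: 2.82 V_SD² − 5.915 V_SD + 2.46 = 0, giving V_SD = 0.572 V (the root below V_ov).
I_D = (2.46 − 0.572) / 1.07 = 1.76 mA.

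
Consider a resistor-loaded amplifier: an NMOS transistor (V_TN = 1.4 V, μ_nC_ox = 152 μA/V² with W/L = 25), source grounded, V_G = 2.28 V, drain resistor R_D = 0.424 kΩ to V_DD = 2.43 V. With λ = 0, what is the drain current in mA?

V_GS = V_G = 2.28 V, so V_ov = 2.28 − 1.4 = 0.88 V.
k_n = μ_nC_ox · (W/L) = 3.8 mA/V².
Assume saturation: I_D = ½ k_n V_ov² = 0.5 × 3.8 × 0.88² = 1.47 mA, giving V_DS = V_DD − I_D R_D = 2.43 − 1.47 × 0.424 = 1.81 V.
V_DS = 1.81 V ≥ V_ov = 0.88 V, confirming saturation.

I_D = 1.47 mA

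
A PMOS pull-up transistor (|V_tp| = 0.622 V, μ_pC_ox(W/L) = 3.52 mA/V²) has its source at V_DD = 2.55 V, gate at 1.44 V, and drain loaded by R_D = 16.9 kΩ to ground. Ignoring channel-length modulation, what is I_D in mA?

I_D = 0.145 mA

V_SG = V_DD − V_G = 2.55 − 1.44 = 1.11 V, so V_ov = 1.11 − 0.622 = 0.488 V.
Assume saturation: I_D = ½ k_p V_ov² = 0.5 × 3.52 × 0.488² = 0.419 mA, giving V_SD = V_DD − I_D R_D = 2.55 − 0.419 × 16.9 = -4.53 V.
But -4.53 V < V_ov = 0.488 V, so the device is actually in triode.
In triode I_D = k_p[V_ov V_SD − ½ V_SD²] and I_D = (V_DD − V_SD)/R_D. Equating: 29.7 V_SD² − 30.03 V_SD + 2.55 = 0, giving V_SD = 0.0936 V (the root below V_ov).
I_D = (2.55 − 0.0936) / 16.9 = 0.145 mA.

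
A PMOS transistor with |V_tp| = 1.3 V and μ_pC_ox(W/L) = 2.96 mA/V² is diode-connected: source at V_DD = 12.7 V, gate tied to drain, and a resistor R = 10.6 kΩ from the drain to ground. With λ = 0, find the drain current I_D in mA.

With gate tied to drain, V_SG = V_SD ≥ V_SG − |V_tp|, so the device is in saturation.
KCL at the drain: ½ k_p (V_SG − |V_tp|)² = (V_DD − V_SG)/R.
Let x = V_SG − 1.3. Then 15.7 x² + x − 11.4 = 0, giving x = 0.821 V (positive root), so V_SG = 2.12 V.
I_D = (V_DD − V_SG)/R = (12.7 − 2.12) / 10.6 = 0.998 mA.

I_D = 0.998 mA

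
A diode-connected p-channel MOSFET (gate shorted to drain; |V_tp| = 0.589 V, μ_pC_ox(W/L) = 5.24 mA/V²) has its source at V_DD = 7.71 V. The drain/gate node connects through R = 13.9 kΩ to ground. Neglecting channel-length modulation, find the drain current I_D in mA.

I_D = 0.481 mA

With gate tied to drain, V_SG = V_SD ≥ V_SG − |V_tp|, so the device is in saturation.
KCL at the drain: ½ k_p (V_SG − |V_tp|)² = (V_DD − V_SG)/R.
Let x = V_SG − 0.589. Then 36.4 x² + x − 7.121 = 0, giving x = 0.429 V (positive root), so V_SG = 1.02 V.
I_D = (V_DD − V_SG)/R = (7.71 − 1.02) / 13.9 = 0.481 mA.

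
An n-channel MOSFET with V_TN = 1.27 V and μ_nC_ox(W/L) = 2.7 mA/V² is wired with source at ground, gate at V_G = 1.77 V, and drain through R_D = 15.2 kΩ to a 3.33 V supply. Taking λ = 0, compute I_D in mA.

V_GS = V_G = 1.77 V, so V_ov = 1.77 − 1.27 = 0.5 V.
Assume saturation: I_D = ½ k_n V_ov² = 0.5 × 2.7 × 0.5² = 0.338 mA, giving V_DS = V_DD − I_D R_D = 3.33 − 0.338 × 15.2 = -1.8 V.
But -1.8 V < V_ov = 0.5 V, so the device is actually in triode.
In triode I_D = k_n[V_ov V_DS − ½ V_DS²] and I_D = (V_DD − V_DS)/R_D. Equating: 20.5 V_DS² − 21.52 V_DS + 3.33 = 0, giving V_DS = 0.189 V (the root below V_ov).
I_D = (3.33 − 0.189) / 15.2 = 0.207 mA.

I_D = 0.207 mA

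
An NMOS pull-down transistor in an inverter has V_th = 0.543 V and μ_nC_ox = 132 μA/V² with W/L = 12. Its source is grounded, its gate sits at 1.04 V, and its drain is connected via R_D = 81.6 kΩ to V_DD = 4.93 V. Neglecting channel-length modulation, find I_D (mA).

V_GS = V_G = 1.04 V, so V_ov = 1.04 − 0.543 = 0.497 V.
k_n = μ_nC_ox · (W/L) = 1.584 mA/V².
Assume saturation: I_D = ½ k_n V_ov² = 0.5 × 1.584 × 0.497² = 0.196 mA, giving V_DS = V_DD − I_D R_D = 4.93 − 0.196 × 81.6 = -11 V.
But -11 V < V_ov = 0.497 V, so the device is actually in triode.
In triode I_D = k_n[V_ov V_DS − ½ V_DS²] and I_D = (V_DD − V_DS)/R_D. Equating: 64.6 V_DS² − 65.24 V_DS + 4.93 = 0, giving V_DS = 0.0823 V (the root below V_ov).
I_D = (4.93 − 0.0823) / 81.6 = 0.0594 mA.

I_D = 0.0594 mA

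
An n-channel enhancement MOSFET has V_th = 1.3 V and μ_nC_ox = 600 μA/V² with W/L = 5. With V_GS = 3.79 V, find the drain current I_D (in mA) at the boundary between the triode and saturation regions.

I_D = 9.30 mA

At the boundary V_DS = V_ov = V_GS − V_th = 3.79 − 1.3 = 2.49 V.
k_n = μ_nC_ox · (W/L) = 3 mA/V².
I_D = ½ k_n V_ov² = 0.5 × 3 × 2.49² = 9.3 mA.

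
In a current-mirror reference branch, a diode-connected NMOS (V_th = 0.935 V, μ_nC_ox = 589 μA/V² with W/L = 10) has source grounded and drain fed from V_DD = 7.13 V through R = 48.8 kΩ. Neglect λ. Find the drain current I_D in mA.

With gate tied to drain, V_GS = V_DS ≥ V_GS − V_th, so the device is in saturation.
k_n = μ_nC_ox · (W/L) = 5.89 mA/V².
KCL at the drain: ½ k_n (V_GS − V_th)² = (V_DD − V_GS)/R.
Let x = V_GS − 0.935. Then 144 x² + x − 6.195 = 0, giving x = 0.204 V (positive root), so V_GS = 1.14 V.
I_D = (V_DD − V_GS)/R = (7.13 − 1.14) / 48.8 = 0.123 mA.

I_D = 0.123 mA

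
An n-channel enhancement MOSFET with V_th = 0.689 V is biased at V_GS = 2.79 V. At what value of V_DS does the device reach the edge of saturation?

The boundary between triode and saturation is V_DS = V_GS − V_th = V_ov.
V_ov = 2.79 − 0.689 = 2.1 V.

V_DS,sat = 2.10 V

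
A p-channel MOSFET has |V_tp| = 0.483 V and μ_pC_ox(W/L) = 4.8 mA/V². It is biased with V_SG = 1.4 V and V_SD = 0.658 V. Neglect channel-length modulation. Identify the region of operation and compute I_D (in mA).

V_ov = V_SG − |V_tp| = 1.4 − 0.483 = 0.917 V.
Since V_SD = 0.658 V < V_ov = 0.917 V, the device is in the triode region.
I_D = k_p [V_ov · V_SD − ½ V_SD²] = 4.8 × [0.917 × 0.658 − 0.5 × 0.658²] = 1.86 mA.

Triode; I_D = 1.86 mA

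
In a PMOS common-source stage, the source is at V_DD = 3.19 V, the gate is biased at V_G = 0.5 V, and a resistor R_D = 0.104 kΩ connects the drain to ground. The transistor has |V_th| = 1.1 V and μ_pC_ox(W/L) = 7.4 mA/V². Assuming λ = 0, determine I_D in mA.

I_D = 9.35 mA

V_SG = V_DD − V_G = 3.19 − 0.5 = 2.69 V, so V_ov = 2.69 − 1.1 = 1.59 V.
Assume saturation: I_D = ½ k_p V_ov² = 0.5 × 7.4 × 1.59² = 9.35 mA, giving V_SD = V_DD − I_D R_D = 3.19 − 9.35 × 0.104 = 2.22 V.
V_SD = 2.22 V ≥ V_ov = 1.59 V, confirming saturation.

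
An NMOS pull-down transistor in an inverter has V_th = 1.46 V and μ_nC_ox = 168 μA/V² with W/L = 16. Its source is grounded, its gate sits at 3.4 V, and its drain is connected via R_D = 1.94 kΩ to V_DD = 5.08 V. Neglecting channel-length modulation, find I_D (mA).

V_GS = V_G = 3.4 V, so V_ov = 3.4 − 1.46 = 1.94 V.
k_n = μ_nC_ox · (W/L) = 2.688 mA/V².
Assume saturation: I_D = ½ k_n V_ov² = 0.5 × 2.688 × 1.94² = 5.06 mA, giving V_DS = V_DD − I_D R_D = 5.08 − 5.06 × 1.94 = -4.73 V.
But -4.73 V < V_ov = 1.94 V, so the device is actually in triode.
In triode I_D = k_n[V_ov V_DS − ½ V_DS²] and I_D = (V_DD − V_DS)/R_D. Equating: 2.61 V_DS² − 11.12 V_DS + 5.08 = 0, giving V_DS = 0.521 V (the root below V_ov).
I_D = (5.08 − 0.521) / 1.94 = 2.35 mA.

I_D = 2.35 mA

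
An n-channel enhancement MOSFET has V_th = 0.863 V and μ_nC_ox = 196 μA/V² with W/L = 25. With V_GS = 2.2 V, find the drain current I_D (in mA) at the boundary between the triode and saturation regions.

I_D = 4.38 mA

At the boundary V_DS = V_ov = V_GS − V_th = 2.2 − 0.863 = 1.34 V.
k_n = μ_nC_ox · (W/L) = 4.9 mA/V².
I_D = ½ k_n V_ov² = 0.5 × 4.9 × 1.34² = 4.38 mA.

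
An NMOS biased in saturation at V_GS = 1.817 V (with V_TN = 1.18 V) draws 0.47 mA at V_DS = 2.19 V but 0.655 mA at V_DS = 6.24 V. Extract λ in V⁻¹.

λ = 0.123 V⁻¹

With V_GS fixed, I_D ∝ (1 + λ V_DS) in saturation, so I_D2/I_D1 = (1 + λ V_DS2)/(1 + λ V_DS1).
0.655/0.47 = 1.394 = (1 + 6.24 λ)/(1 + 2.19 λ).
Solving: λ (I_D1 V_DS2 − I_D2 V_DS1) = I_D2 − I_D1, so λ = (0.655 − 0.47) / (0.47 × 6.24 − 0.655 × 2.19) = 0.185 / 1.5 = 0.123 V⁻¹.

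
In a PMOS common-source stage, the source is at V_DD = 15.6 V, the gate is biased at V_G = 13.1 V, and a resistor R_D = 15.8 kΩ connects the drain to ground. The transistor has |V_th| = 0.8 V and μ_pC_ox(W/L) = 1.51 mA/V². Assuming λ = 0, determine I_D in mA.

V_SG = V_DD − V_G = 15.6 − 13.1 = 2.5 V, so V_ov = 2.5 − 0.8 = 1.7 V.
Assume saturation: I_D = ½ k_p V_ov² = 0.5 × 1.51 × 1.7² = 2.18 mA, giving V_SD = V_DD − I_D R_D = 15.6 − 2.18 × 15.8 = -18.9 V.
But -18.9 V < V_ov = 1.7 V, so the device is actually in triode.
In triode I_D = k_p[V_ov V_SD − ½ V_SD²] and I_D = (V_DD − V_SD)/R_D. Equating: 11.9 V_SD² − 41.56 V_SD + 15.6 = 0, giving V_SD = 0.428 V (the root below V_ov).
I_D = (15.6 − 0.428) / 15.8 = 0.96 mA.

I_D = 0.960 mA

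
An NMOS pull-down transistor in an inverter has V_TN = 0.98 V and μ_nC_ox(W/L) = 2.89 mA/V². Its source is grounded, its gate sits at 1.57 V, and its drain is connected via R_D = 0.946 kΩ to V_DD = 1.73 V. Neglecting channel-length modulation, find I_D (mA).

I_D = 0.503 mA

V_GS = V_G = 1.57 V, so V_ov = 1.57 − 0.98 = 0.59 V.
Assume saturation: I_D = ½ k_n V_ov² = 0.5 × 2.89 × 0.59² = 0.503 mA, giving V_DS = V_DD − I_D R_D = 1.73 − 0.503 × 0.946 = 1.25 V.
V_DS = 1.25 V ≥ V_ov = 0.59 V, confirming saturation.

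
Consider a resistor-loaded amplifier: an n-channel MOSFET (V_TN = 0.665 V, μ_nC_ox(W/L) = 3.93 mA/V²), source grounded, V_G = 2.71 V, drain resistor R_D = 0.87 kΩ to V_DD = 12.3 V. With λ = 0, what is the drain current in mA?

V_GS = V_G = 2.71 V, so V_ov = 2.71 − 0.665 = 2.04 V.
Assume saturation: I_D = ½ k_n V_ov² = 0.5 × 3.93 × 2.04² = 8.22 mA, giving V_DS = V_DD − I_D R_D = 12.3 − 8.22 × 0.87 = 5.15 V.
V_DS = 5.15 V ≥ V_ov = 2.04 V, confirming saturation.

I_D = 8.22 mA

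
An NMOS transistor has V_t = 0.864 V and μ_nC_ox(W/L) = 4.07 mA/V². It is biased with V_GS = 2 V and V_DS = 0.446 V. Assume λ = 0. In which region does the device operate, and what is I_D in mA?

V_ov = V_GS − V_t = 2 − 0.864 = 1.14 V.
Since V_DS = 0.446 V < V_ov = 1.14 V, the device is in the triode region.
I_D = k_n [V_ov · V_DS − ½ V_DS²] = 4.07 × [1.14 × 0.446 − 0.5 × 0.446²] = 1.66 mA.

Triode; I_D = 1.66 mA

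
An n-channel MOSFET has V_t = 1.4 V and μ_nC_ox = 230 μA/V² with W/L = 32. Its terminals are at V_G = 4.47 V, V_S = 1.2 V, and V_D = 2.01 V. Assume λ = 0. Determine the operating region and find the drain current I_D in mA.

Triode; I_D = 8.73 mA

V_GS = V_G − V_S = 4.47 − 1.2 = 3.27 V; V_DS = V_D − V_S = 2.01 − 1.2 = 0.81 V.
k_n = μ_nC_ox · (W/L) = 7.36 mA/V².
V_ov = V_GS − V_t = 3.27 − 1.4 = 1.87 V.
Since V_DS = 0.81 V < V_ov = 1.87 V, the device is in the triode region.
I_D = k_n [V_ov · V_DS − ½ V_DS²] = 7.36 × [1.87 × 0.81 − 0.5 × 0.81²] = 8.73 mA.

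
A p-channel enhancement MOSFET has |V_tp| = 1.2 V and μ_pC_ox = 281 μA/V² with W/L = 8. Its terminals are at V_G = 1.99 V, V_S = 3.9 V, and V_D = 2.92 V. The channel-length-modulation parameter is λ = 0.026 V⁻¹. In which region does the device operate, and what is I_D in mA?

V_SG = V_S − V_G = 3.9 − 1.99 = 1.91 V; V_SD = V_S − V_D = 3.9 − 2.92 = 0.98 V.
k_p = μ_pC_ox · (W/L) = 2.248 mA/V².
V_ov = V_SG − |V_tp| = 1.91 − 1.2 = 0.71 V.
Since V_SD = 0.98 V ≥ V_ov = 0.71 V, the device is in saturation.
I_D = ½ k_p V_ov² (1 + λ V_SD) = 0.5 × 2.248 × 0.71² × (1 + 0.026 × 0.98) = 0.581 mA.

Saturation; I_D = 0.581 mA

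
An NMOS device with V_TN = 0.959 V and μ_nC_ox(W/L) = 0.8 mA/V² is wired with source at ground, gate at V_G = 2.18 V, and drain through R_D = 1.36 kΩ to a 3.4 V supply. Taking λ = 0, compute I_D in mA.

V_GS = V_G = 2.18 V, so V_ov = 2.18 − 0.959 = 1.22 V.
Assume saturation: I_D = ½ k_n V_ov² = 0.5 × 0.8 × 1.22² = 0.596 mA, giving V_DS = V_DD − I_D R_D = 3.4 − 0.596 × 1.36 = 2.59 V.
V_DS = 2.59 V ≥ V_ov = 1.22 V, confirming saturation.

I_D = 0.596 mA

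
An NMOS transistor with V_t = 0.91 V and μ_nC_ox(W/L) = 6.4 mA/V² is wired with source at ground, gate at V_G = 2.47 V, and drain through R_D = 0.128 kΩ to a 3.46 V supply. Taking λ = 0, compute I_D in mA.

I_D = 7.79 mA

V_GS = V_G = 2.47 V, so V_ov = 2.47 − 0.91 = 1.56 V.
Assume saturation: I_D = ½ k_n V_ov² = 0.5 × 6.4 × 1.56² = 7.79 mA, giving V_DS = V_DD − I_D R_D = 3.46 − 7.79 × 0.128 = 2.46 V.
V_DS = 2.46 V ≥ V_ov = 1.56 V, confirming saturation.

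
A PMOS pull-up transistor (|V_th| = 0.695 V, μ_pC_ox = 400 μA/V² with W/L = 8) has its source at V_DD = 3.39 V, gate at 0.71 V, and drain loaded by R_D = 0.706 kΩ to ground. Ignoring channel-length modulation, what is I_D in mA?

V_SG = V_DD − V_G = 3.39 − 0.71 = 2.68 V, so V_ov = 2.68 − 0.695 = 1.99 V.
k_p = μ_pC_ox · (W/L) = 3.2 mA/V².
Assume saturation: I_D = ½ k_p V_ov² = 0.5 × 3.2 × 1.99² = 6.3 mA, giving V_SD = V_DD − I_D R_D = 3.39 − 6.3 × 0.706 = -1.06 V.
But -1.06 V < V_ov = 1.99 V, so the device is actually in triode.
In triode I_D = k_p[V_ov V_SD − ½ V_SD²] and I_D = (V_DD − V_SD)/R_D. Equating: 1.13 V_SD² − 5.485 V_SD + 3.39 = 0, giving V_SD = 0.727 V (the root below V_ov).
I_D = (3.39 − 0.727) / 0.706 = 3.77 mA.

I_D = 3.77 mA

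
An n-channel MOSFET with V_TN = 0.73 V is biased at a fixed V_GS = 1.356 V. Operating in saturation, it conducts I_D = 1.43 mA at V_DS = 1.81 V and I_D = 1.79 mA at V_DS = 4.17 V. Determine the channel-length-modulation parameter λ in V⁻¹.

λ = 0.132 V⁻¹

With V_GS fixed, I_D ∝ (1 + λ V_DS) in saturation, so I_D2/I_D1 = (1 + λ V_DS2)/(1 + λ V_DS1).
1.79/1.43 = 1.252 = (1 + 4.17 λ)/(1 + 1.81 λ).
Solving: λ (I_D1 V_DS2 − I_D2 V_DS1) = I_D2 − I_D1, so λ = (1.79 − 1.43) / (1.43 × 4.17 − 1.79 × 1.81) = 0.36 / 2.72 = 0.132 V⁻¹.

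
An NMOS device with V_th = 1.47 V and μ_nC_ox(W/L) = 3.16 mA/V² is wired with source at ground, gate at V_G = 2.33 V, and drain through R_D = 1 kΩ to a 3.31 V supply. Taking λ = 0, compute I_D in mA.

I_D = 1.17 mA

V_GS = V_G = 2.33 V, so V_ov = 2.33 − 1.47 = 0.86 V.
Assume saturation: I_D = ½ k_n V_ov² = 0.5 × 3.16 × 0.86² = 1.17 mA, giving V_DS = V_DD − I_D R_D = 3.31 − 1.17 × 1 = 2.14 V.
V_DS = 2.14 V ≥ V_ov = 0.86 V, confirming saturation.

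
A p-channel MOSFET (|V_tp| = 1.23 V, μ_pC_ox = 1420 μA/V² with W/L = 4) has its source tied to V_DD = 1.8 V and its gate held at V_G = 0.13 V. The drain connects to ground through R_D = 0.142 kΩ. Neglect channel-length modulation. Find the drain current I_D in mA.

I_D = 0.550 mA

V_SG = V_DD − V_G = 1.8 − 0.13 = 1.67 V, so V_ov = 1.67 − 1.23 = 0.44 V.
k_p = μ_pC_ox · (W/L) = 5.68 mA/V².
Assume saturation: I_D = ½ k_p V_ov² = 0.5 × 5.68 × 0.44² = 0.55 mA, giving V_SD = V_DD − I_D R_D = 1.8 − 0.55 × 0.142 = 1.72 V.
V_SD = 1.72 V ≥ V_ov = 0.44 V, confirming saturation.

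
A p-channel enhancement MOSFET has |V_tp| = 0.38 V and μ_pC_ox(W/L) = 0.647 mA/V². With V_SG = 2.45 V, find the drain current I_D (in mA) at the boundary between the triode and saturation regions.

I_D = 1.39 mA

At the boundary V_SD = V_ov = V_SG − |V_tp| = 2.45 − 0.38 = 2.07 V.
I_D = ½ k_p V_ov² = 0.5 × 0.647 × 2.07² = 1.39 mA.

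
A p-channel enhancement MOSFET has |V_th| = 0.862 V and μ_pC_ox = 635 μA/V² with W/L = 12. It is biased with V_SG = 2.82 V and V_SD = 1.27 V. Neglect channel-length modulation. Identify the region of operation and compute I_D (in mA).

k_p = μ_pC_ox · (W/L) = 7.62 mA/V².
V_ov = V_SG − |V_th| = 2.82 − 0.862 = 1.96 V.
Since V_SD = 1.27 V < V_ov = 1.96 V, the device is in the triode region.
I_D = k_p [V_ov · V_SD − ½ V_SD²] = 7.62 × [1.96 × 1.27 − 0.5 × 1.27²] = 12.8 mA.

Triode; I_D = 12.8 mA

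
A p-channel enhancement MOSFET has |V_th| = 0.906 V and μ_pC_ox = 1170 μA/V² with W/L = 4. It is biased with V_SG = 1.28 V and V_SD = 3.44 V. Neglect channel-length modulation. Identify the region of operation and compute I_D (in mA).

k_p = μ_pC_ox · (W/L) = 4.68 mA/V².
V_ov = V_SG − |V_th| = 1.28 − 0.906 = 0.374 V.
Since V_SD = 3.44 V ≥ V_ov = 0.374 V, the device is in saturation.
I_D = ½ k_p V_ov² = 0.5 × 4.68 × 0.374² = 0.327 mA.

Saturation; I_D = 0.327 mA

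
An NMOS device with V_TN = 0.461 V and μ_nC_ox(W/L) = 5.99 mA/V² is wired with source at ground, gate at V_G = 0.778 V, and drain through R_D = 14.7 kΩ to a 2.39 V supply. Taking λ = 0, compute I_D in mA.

V_GS = V_G = 0.778 V, so V_ov = 0.778 − 0.461 = 0.317 V.
Assume saturation: I_D = ½ k_n V_ov² = 0.5 × 5.99 × 0.317² = 0.301 mA, giving V_DS = V_DD − I_D R_D = 2.39 − 0.301 × 14.7 = -2.03 V.
But -2.03 V < V_ov = 0.317 V, so the device is actually in triode.
In triode I_D = k_n[V_ov V_DS − ½ V_DS²] and I_D = (V_DD − V_DS)/R_D. Equating: 44 V_DS² − 28.91 V_DS + 2.39 = 0, giving V_DS = 0.097 V (the root below V_ov).
I_D = (2.39 − 0.097) / 14.7 = 0.156 mA.

I_D = 0.156 mA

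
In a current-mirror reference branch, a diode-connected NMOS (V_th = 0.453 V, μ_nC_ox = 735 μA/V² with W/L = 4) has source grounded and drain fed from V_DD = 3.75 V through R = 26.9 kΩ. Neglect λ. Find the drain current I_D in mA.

With gate tied to drain, V_GS = V_DS ≥ V_GS − V_th, so the device is in saturation.
k_n = μ_nC_ox · (W/L) = 2.94 mA/V².
KCL at the drain: ½ k_n (V_GS − V_th)² = (V_DD − V_GS)/R.
Let x = V_GS − 0.453. Then 39.5 x² + x − 3.297 = 0, giving x = 0.276 V (positive root), so V_GS = 0.729 V.
I_D = (V_DD − V_GS)/R = (3.75 − 0.729) / 26.9 = 0.112 mA.

I_D = 0.112 mA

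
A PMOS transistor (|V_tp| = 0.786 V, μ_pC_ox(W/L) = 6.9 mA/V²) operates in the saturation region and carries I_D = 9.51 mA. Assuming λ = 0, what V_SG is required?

In saturation I_D = ½ k_p (V_SG − |V_tp|)², so V_SG − |V_tp| = √(2 I_D / k_p) = √(2 × 9.51 / 6.9) = 1.66 V.
V_SG = 0.786 + 1.66 = 2.45 V.

V_SG = 2.45 V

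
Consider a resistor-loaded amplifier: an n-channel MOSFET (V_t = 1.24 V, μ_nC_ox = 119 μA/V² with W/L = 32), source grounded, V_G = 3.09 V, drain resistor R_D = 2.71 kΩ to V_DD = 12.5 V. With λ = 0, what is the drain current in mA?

I_D = 4.33 mA

V_GS = V_G = 3.09 V, so V_ov = 3.09 − 1.24 = 1.85 V.
k_n = μ_nC_ox · (W/L) = 3.808 mA/V².
Assume saturation: I_D = ½ k_n V_ov² = 0.5 × 3.808 × 1.85² = 6.52 mA, giving V_DS = V_DD − I_D R_D = 12.5 − 6.52 × 2.71 = -5.16 V.
But -5.16 V < V_ov = 1.85 V, so the device is actually in triode.
In triode I_D = k_n[V_ov V_DS − ½ V_DS²] and I_D = (V_DD − V_DS)/R_D. Equating: 5.16 V_DS² − 20.09 V_DS + 12.5 = 0, giving V_DS = 0.777 V (the root below V_ov).
I_D = (12.5 − 0.777) / 2.71 = 4.33 mA.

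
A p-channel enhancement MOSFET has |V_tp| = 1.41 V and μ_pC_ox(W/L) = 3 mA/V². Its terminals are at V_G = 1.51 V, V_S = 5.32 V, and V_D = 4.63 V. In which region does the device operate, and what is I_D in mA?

V_SG = V_S − V_G = 5.32 − 1.51 = 3.81 V; V_SD = V_S − V_D = 5.32 − 4.63 = 0.69 V.
V_ov = V_SG − |V_tp| = 3.81 − 1.41 = 2.4 V.
Since V_SD = 0.69 V < V_ov = 2.4 V, the device is in the triode region.
I_D = k_p [V_ov · V_SD − ½ V_SD²] = 3 × [2.4 × 0.69 − 0.5 × 0.69²] = 4.25 mA.

Triode; I_D = 4.25 mA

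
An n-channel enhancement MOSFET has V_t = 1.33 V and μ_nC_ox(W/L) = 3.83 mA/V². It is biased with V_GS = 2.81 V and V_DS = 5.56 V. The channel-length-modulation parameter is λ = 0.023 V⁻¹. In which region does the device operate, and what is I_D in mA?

V_ov = V_GS − V_t = 2.81 − 1.33 = 1.48 V.
Since V_DS = 5.56 V ≥ V_ov = 1.48 V, the device is in saturation.
I_D = ½ k_n V_ov² (1 + λ V_DS) = 0.5 × 3.83 × 1.48² × (1 + 0.023 × 5.56) = 4.73 mA.

Saturation; I_D = 4.73 mA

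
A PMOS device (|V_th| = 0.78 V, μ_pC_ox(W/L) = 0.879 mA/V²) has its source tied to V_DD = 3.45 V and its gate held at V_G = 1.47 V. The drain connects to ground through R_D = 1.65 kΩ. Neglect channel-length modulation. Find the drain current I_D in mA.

I_D = 0.633 mA

V_SG = V_DD − V_G = 3.45 − 1.47 = 1.98 V, so V_ov = 1.98 − 0.78 = 1.2 V.
Assume saturation: I_D = ½ k_p V_ov² = 0.5 × 0.879 × 1.2² = 0.633 mA, giving V_SD = V_DD − I_D R_D = 3.45 − 0.633 × 1.65 = 2.41 V.
V_SD = 2.41 V ≥ V_ov = 1.2 V, confirming saturation.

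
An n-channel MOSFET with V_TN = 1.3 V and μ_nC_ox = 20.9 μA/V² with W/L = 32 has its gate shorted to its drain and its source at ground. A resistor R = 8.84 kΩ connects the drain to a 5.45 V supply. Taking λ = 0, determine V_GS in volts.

With gate tied to drain, V_GS = V_DS ≥ V_GS − V_TN, so the device is in saturation.
k_n = μ_nC_ox · (W/L) = 0.6688 mA/V².
KCL at the drain: ½ k_n (V_GS − V_TN)² = (V_DD − V_GS)/R.
Let x = V_GS − 1.3. Then 2.96 x² + x − 4.15 = 0, giving x = 1.03 V (positive root), so V_GS = 2.33 V.
I_D = (V_DD − V_GS)/R = (5.45 − 2.33) / 8.84 = 0.353 mA.

V_GS = 2.33 V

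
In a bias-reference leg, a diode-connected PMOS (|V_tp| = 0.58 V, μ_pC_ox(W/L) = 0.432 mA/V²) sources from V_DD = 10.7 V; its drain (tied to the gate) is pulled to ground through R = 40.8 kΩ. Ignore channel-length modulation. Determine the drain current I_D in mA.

I_D = 0.223 mA

With gate tied to drain, V_SG = V_SD ≥ V_SG − |V_tp|, so the device is in saturation.
KCL at the drain: ½ k_p (V_SG − |V_tp|)² = (V_DD − V_SG)/R.
Let x = V_SG − 0.58. Then 8.81 x² + x − 10.12 = 0, giving x = 1.02 V (positive root), so V_SG = 1.6 V.
I_D = (V_DD − V_SG)/R = (10.7 − 1.6) / 40.8 = 0.223 mA.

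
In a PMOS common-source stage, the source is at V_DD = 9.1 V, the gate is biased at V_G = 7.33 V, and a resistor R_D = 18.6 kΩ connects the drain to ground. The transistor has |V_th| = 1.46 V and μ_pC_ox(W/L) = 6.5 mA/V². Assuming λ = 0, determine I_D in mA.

I_D = 0.312 mA

V_SG = V_DD − V_G = 9.1 − 7.33 = 1.77 V, so V_ov = 1.77 − 1.46 = 0.31 V.
Assume saturation: I_D = ½ k_p V_ov² = 0.5 × 6.5 × 0.31² = 0.312 mA, giving V_SD = V_DD − I_D R_D = 9.1 − 0.312 × 18.6 = 3.29 V.
V_SD = 3.29 V ≥ V_ov = 0.31 V, confirming saturation.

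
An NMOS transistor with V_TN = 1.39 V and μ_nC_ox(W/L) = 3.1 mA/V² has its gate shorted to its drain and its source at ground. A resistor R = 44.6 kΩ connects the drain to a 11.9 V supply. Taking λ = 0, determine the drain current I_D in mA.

I_D = 0.227 mA

With gate tied to drain, V_GS = V_DS ≥ V_GS − V_TN, so the device is in saturation.
KCL at the drain: ½ k_n (V_GS − V_TN)² = (V_DD − V_GS)/R.
Let x = V_GS − 1.39. Then 69.1 x² + x − 10.51 = 0, giving x = 0.383 V (positive root), so V_GS = 1.77 V.
I_D = (V_DD − V_GS)/R = (11.9 − 1.77) / 44.6 = 0.227 mA.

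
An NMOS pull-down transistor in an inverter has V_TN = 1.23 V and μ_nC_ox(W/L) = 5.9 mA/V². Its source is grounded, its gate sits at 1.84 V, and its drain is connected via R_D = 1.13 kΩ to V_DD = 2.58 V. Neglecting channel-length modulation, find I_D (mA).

I_D = 1.10 mA

V_GS = V_G = 1.84 V, so V_ov = 1.84 − 1.23 = 0.61 V.
Assume saturation: I_D = ½ k_n V_ov² = 0.5 × 5.9 × 0.61² = 1.1 mA, giving V_DS = V_DD − I_D R_D = 2.58 − 1.1 × 1.13 = 1.34 V.
V_DS = 1.34 V ≥ V_ov = 0.61 V, confirming saturation.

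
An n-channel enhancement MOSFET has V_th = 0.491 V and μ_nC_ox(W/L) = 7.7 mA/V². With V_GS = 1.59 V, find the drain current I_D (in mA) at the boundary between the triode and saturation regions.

I_D = 4.65 mA

At the boundary V_DS = V_ov = V_GS − V_th = 1.59 − 0.491 = 1.1 V.
I_D = ½ k_n V_ov² = 0.5 × 7.7 × 1.1² = 4.65 mA.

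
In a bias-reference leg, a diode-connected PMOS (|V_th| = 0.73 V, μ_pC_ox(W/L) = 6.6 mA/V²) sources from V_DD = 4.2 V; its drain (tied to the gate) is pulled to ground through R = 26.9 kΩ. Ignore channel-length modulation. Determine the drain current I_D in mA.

I_D = 0.122 mA

With gate tied to drain, V_SG = V_SD ≥ V_SG − |V_th|, so the device is in saturation.
KCL at the drain: ½ k_p (V_SG − |V_th|)² = (V_DD − V_SG)/R.
Let x = V_SG − 0.73. Then 88.8 x² + x − 3.47 = 0, giving x = 0.192 V (positive root), so V_SG = 0.922 V.
I_D = (V_DD − V_SG)/R = (4.2 − 0.922) / 26.9 = 0.122 mA.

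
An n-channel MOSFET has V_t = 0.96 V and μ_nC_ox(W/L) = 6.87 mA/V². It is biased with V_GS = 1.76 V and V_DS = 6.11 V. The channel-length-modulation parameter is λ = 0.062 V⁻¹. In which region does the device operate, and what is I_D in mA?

V_ov = V_GS − V_t = 1.76 − 0.96 = 0.8 V.
Since V_DS = 6.11 V ≥ V_ov = 0.8 V, the device is in saturation.
I_D = ½ k_n V_ov² (1 + λ V_DS) = 0.5 × 6.87 × 0.8² × (1 + 0.062 × 6.11) = 3.03 mA.

Saturation; I_D = 3.03 mA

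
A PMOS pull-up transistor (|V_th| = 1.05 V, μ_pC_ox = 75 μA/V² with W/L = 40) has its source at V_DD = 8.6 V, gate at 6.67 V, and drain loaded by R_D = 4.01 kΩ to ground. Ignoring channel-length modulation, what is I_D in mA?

I_D = 1.16 mA

V_SG = V_DD − V_G = 8.6 − 6.67 = 1.93 V, so V_ov = 1.93 − 1.05 = 0.88 V.
k_p = μ_pC_ox · (W/L) = 3 mA/V².
Assume saturation: I_D = ½ k_p V_ov² = 0.5 × 3 × 0.88² = 1.16 mA, giving V_SD = V_DD − I_D R_D = 8.6 − 1.16 × 4.01 = 3.94 V.
V_SD = 3.94 V ≥ V_ov = 0.88 V, confirming saturation.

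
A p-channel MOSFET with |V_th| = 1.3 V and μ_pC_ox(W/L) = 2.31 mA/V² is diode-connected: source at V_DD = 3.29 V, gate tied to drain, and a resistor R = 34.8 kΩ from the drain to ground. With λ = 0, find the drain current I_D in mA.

I_D = 0.0511 mA

With gate tied to drain, V_SG = V_SD ≥ V_SG − |V_th|, so the device is in saturation.
KCL at the drain: ½ k_p (V_SG − |V_th|)² = (V_DD − V_SG)/R.
Let x = V_SG − 1.3. Then 40.2 x² + x − 1.99 = 0, giving x = 0.21 V (positive root), so V_SG = 1.51 V.
I_D = (V_DD − V_SG)/R = (3.29 − 1.51) / 34.8 = 0.0511 mA.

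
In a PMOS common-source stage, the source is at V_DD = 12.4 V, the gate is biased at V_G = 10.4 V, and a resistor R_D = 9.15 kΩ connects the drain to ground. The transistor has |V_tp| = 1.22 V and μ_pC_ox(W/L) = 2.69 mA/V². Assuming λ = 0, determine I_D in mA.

I_D = 0.818 mA

V_SG = V_DD − V_G = 12.4 − 10.4 = 2 V, so V_ov = 2 − 1.22 = 0.78 V.
Assume saturation: I_D = ½ k_p V_ov² = 0.5 × 2.69 × 0.78² = 0.818 mA, giving V_SD = V_DD − I_D R_D = 12.4 − 0.818 × 9.15 = 4.91 V.
V_SD = 4.91 V ≥ V_ov = 0.78 V, confirming saturation.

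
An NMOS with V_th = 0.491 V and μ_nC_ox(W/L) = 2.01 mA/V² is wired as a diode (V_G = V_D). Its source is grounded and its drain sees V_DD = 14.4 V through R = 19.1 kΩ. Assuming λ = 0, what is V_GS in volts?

With gate tied to drain, V_GS = V_DS ≥ V_GS − V_th, so the device is in saturation.
KCL at the drain: ½ k_n (V_GS − V_th)² = (V_DD − V_GS)/R.
Let x = V_GS − 0.491. Then 19.2 x² + x − 13.91 = 0, giving x = 0.826 V (positive root), so V_GS = 1.32 V.
I_D = (V_DD − V_GS)/R = (14.4 − 1.32) / 19.1 = 0.685 mA.

V_GS = 1.32 V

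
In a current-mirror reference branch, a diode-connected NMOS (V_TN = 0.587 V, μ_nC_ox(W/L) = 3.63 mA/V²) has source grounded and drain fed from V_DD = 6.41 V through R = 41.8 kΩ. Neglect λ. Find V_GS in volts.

With gate tied to drain, V_GS = V_DS ≥ V_GS − V_TN, so the device is in saturation.
KCL at the drain: ½ k_n (V_GS − V_TN)² = (V_DD − V_GS)/R.
Let x = V_GS − 0.587. Then 75.9 x² + x − 5.823 = 0, giving x = 0.271 V (positive root), so V_GS = 0.858 V.
I_D = (V_DD − V_GS)/R = (6.41 − 0.858) / 41.8 = 0.133 mA.

V_GS = 0.858 V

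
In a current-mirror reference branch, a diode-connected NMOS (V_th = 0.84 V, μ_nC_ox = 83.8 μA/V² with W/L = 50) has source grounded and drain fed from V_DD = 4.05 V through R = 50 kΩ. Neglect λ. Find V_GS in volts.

V_GS = 1.01 V

With gate tied to drain, V_GS = V_DS ≥ V_GS − V_th, so the device is in saturation.
k_n = μ_nC_ox · (W/L) = 4.19 mA/V².
KCL at the drain: ½ k_n (V_GS − V_th)² = (V_DD − V_GS)/R.
Let x = V_GS − 0.84. Then 105 x² + x − 3.21 = 0, giving x = 0.17 V (positive root), so V_GS = 1.01 V.
I_D = (V_DD − V_GS)/R = (4.05 − 1.01) / 50 = 0.0608 mA.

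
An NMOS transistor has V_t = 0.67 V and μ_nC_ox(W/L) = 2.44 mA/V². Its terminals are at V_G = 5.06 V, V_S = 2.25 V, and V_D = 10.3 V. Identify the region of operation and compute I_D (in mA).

Saturation; I_D = 5.59 mA

V_GS = V_G − V_S = 5.06 − 2.25 = 2.81 V; V_DS = V_D − V_S = 10.3 − 2.25 = 8.05 V.
V_ov = V_GS − V_t = 2.81 − 0.67 = 2.14 V.
Since V_DS = 8.05 V ≥ V_ov = 2.14 V, the device is in saturation.
I_D = ½ k_n V_ov² = 0.5 × 2.44 × 2.14² = 5.59 mA.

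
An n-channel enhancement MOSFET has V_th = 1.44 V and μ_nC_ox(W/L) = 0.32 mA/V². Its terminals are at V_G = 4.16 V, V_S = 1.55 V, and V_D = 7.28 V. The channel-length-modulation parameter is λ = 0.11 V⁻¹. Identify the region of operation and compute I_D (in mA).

Saturation; I_D = 0.357 mA

V_GS = V_G − V_S = 4.16 − 1.55 = 2.61 V; V_DS = V_D − V_S = 7.28 − 1.55 = 5.73 V.
V_ov = V_GS − V_th = 2.61 − 1.44 = 1.17 V.
Since V_DS = 5.73 V ≥ V_ov = 1.17 V, the device is in saturation.
I_D = ½ k_n V_ov² (1 + λ V_DS) = 0.5 × 0.32 × 1.17² × (1 + 0.11 × 5.73) = 0.357 mA.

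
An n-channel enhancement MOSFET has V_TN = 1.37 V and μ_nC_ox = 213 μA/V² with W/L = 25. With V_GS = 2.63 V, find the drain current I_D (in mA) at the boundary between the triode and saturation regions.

At the boundary V_DS = V_ov = V_GS − V_TN = 2.63 − 1.37 = 1.26 V.
k_n = μ_nC_ox · (W/L) = 5.325 mA/V².
I_D = ½ k_n V_ov² = 0.5 × 5.325 × 1.26² = 4.23 mA.

I_D = 4.23 mA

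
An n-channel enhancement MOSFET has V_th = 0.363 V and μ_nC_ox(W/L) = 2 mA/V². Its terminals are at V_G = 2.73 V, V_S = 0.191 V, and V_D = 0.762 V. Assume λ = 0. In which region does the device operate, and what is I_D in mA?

V_GS = V_G − V_S = 2.73 − 0.191 = 2.54 V; V_DS = V_D − V_S = 0.762 − 0.191 = 0.571 V.
V_ov = V_GS − V_th = 2.54 − 0.363 = 2.18 V.
Since V_DS = 0.571 V < V_ov = 2.18 V, the device is in the triode region.
I_D = k_n [V_ov · V_DS − ½ V_DS²] = 2 × [2.18 × 0.571 − 0.5 × 0.571²] = 2.16 mA.

Triode; I_D = 2.16 mA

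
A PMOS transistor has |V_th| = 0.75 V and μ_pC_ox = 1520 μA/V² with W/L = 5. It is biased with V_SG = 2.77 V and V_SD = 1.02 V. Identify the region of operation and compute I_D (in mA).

k_p = μ_pC_ox · (W/L) = 7.6 mA/V².
V_ov = V_SG − |V_th| = 2.77 − 0.75 = 2.02 V.
Since V_SD = 1.02 V < V_ov = 2.02 V, the device is in the triode region.
I_D = k_p [V_ov · V_SD − ½ V_SD²] = 7.6 × [2.02 × 1.02 − 0.5 × 1.02²] = 11.7 mA.

Triode; I_D = 11.7 mA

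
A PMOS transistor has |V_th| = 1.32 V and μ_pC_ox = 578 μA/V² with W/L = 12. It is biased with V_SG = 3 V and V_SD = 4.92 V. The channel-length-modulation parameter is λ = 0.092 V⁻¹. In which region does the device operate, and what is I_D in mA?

Saturation; I_D = 14.2 mA

k_p = μ_pC_ox · (W/L) = 6.936 mA/V².
V_ov = V_SG − |V_th| = 3 − 1.32 = 1.68 V.
Since V_SD = 4.92 V ≥ V_ov = 1.68 V, the device is in saturation.
I_D = ½ k_p V_ov² (1 + λ V_SD) = 0.5 × 6.936 × 1.68² × (1 + 0.092 × 4.92) = 14.2 mA.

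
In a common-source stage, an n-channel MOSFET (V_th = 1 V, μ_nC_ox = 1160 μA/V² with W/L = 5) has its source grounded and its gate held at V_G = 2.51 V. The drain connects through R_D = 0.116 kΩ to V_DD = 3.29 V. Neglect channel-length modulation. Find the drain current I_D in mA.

I_D = 6.61 mA

V_GS = V_G = 2.51 V, so V_ov = 2.51 − 1 = 1.51 V.
k_n = μ_nC_ox · (W/L) = 5.8 mA/V².
Assume saturation: I_D = ½ k_n V_ov² = 0.5 × 5.8 × 1.51² = 6.61 mA, giving V_DS = V_DD − I_D R_D = 3.29 − 6.61 × 0.116 = 2.52 V.
V_DS = 2.52 V ≥ V_ov = 1.51 V, confirming saturation.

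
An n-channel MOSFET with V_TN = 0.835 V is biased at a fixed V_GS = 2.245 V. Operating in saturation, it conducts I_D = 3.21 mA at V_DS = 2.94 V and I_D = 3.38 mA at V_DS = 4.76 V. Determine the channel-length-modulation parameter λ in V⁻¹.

λ = 0.0318 V⁻¹

With V_GS fixed, I_D ∝ (1 + λ V_DS) in saturation, so I_D2/I_D1 = (1 + λ V_DS2)/(1 + λ V_DS1).
3.38/3.21 = 1.053 = (1 + 4.76 λ)/(1 + 2.94 λ).
Solving: λ (I_D1 V_DS2 − I_D2 V_DS1) = I_D2 − I_D1, so λ = (3.38 − 3.21) / (3.21 × 4.76 − 3.38 × 2.94) = 0.17 / 5.34 = 0.0318 V⁻¹.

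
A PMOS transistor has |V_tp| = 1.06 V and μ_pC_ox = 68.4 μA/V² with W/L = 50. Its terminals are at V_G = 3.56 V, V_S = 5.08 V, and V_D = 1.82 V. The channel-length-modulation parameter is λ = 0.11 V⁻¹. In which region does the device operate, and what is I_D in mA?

V_SG = V_S − V_G = 5.08 − 3.56 = 1.52 V; V_SD = V_S − V_D = 5.08 − 1.82 = 3.26 V.
k_p = μ_pC_ox · (W/L) = 3.42 mA/V².
V_ov = V_SG − |V_tp| = 1.52 − 1.06 = 0.46 V.
Since V_SD = 3.26 V ≥ V_ov = 0.46 V, the device is in saturation.
I_D = ½ k_p V_ov² (1 + λ V_SD) = 0.5 × 3.42 × 0.46² × (1 + 0.11 × 3.26) = 0.492 mA.

Saturation; I_D = 0.492 mA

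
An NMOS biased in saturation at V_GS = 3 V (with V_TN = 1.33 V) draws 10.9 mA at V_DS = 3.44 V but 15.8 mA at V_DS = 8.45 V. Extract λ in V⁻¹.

With V_GS fixed, I_D ∝ (1 + λ V_DS) in saturation, so I_D2/I_D1 = (1 + λ V_DS2)/(1 + λ V_DS1).
15.8/10.9 = 1.45 = (1 + 8.45 λ)/(1 + 3.44 λ).
Solving: λ (I_D1 V_DS2 − I_D2 V_DS1) = I_D2 − I_D1, so λ = (15.8 − 10.9) / (10.9 × 8.45 − 15.8 × 3.44) = 4.9 / 37.8 = 0.13 V⁻¹.

λ = 0.130 V⁻¹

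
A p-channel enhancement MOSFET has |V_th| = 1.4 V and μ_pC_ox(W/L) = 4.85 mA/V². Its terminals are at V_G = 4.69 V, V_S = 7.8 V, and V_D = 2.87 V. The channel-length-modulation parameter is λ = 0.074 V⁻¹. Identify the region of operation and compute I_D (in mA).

Saturation; I_D = 9.68 mA

V_SG = V_S − V_G = 7.8 − 4.69 = 3.11 V; V_SD = V_S − V_D = 7.8 − 2.87 = 4.93 V.
V_ov = V_SG − |V_th| = 3.11 − 1.4 = 1.71 V.
Since V_SD = 4.93 V ≥ V_ov = 1.71 V, the device is in saturation.
I_D = ½ k_p V_ov² (1 + λ V_SD) = 0.5 × 4.85 × 1.71² × (1 + 0.074 × 4.93) = 9.68 mA.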